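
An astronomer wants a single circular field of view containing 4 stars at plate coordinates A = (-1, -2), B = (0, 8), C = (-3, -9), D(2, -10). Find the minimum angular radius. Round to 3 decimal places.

9.055

The farthest pair is B–D with squared distance 328. The circle on this segment as diameter has centre (1, -1) and r² = 328/4 = 82.
Check A: distance² to centre = 5 ≤ 82, so it lies inside.
All remaining points lie in this disk, and no smaller disk contains both endpoints, so this is the minimum enclosing circle.
r = √82 ≈ 9.055.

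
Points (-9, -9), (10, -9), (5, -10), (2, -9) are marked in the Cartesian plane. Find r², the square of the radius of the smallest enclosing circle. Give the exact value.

90.25

The farthest pair is (-9, -9)–(10, -9) with squared distance 361. The circle on this segment as diameter has centre (0.5, -9) and r² = 361/4 = 90.25.
Check (5, -10): distance² to centre = 21.25 ≤ 90.25, so it lies inside.
All remaining points lie in this disk, and no smaller disk contains both endpoints, so this is the minimum enclosing circle.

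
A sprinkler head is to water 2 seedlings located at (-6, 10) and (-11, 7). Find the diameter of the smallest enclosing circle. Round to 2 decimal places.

5.83

The smallest circle enclosing two points has them as diameter endpoints.
Centre = midpoint = (-8.5, 8.5); r² = |(-6, 10)−(-11, 7)|²/4 = 34/4 = 8.5.
Diameter = 2r = 2√(8.5) ≈ 5.83.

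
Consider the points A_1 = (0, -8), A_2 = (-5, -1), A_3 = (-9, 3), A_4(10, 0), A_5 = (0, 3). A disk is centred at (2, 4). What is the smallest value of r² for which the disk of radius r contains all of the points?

The required radius is the distance from (2, 4) to the farthest point.
Squared distances: 148, 74, 122, 80, 5.
Maximum is 148, attained at A_1.

148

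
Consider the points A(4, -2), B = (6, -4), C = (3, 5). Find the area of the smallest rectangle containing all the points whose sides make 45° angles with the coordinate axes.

36

In coordinates u = x + y, v = x − y the rectangle is axis-aligned; the map (x,y)→(u,v) scales areas by 2.
u-values: 2, 2, 8; range = 8 − 2 = 6.
v-values: 6, 10, -2; range = 10 − (-2) = 12.
Area = (6 × 12) / 2 = 36.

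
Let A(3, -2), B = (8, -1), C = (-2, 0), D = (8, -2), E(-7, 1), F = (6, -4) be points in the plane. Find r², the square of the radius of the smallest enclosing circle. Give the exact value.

58.5

The farthest pair is D–E with squared distance 234. The circle on this segment as diameter has centre (0.5, -0.5) and r² = 234/4 = 58.5.
Check A: distance² to centre = 8.5 ≤ 58.5, so it lies inside.
All remaining points lie in this disk, and no smaller disk contains both endpoints, so this is the minimum enclosing circle.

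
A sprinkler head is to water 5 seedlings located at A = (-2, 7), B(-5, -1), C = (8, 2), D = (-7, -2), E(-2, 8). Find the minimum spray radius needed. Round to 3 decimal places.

7.785

A smallest enclosing disk is always determined by at most three of the input points on its boundary.
The minimum enclosing circle is determined by three boundary points: C, D, E.
Their circumcentre is (9/26, 15/26) with r² = 20485/338.
The farthest remaining point A is at distance² 15805/338 ≤ 20485/338.
r = √(20485/338) ≈ 7.785.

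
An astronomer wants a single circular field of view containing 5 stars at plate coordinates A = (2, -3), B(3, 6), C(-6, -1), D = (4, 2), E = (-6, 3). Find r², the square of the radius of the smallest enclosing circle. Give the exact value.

By Welzl's lemma the MEC is supported by two points (diametrically opposite) or three points (on a circumcircle).
The minimum enclosing circle is determined by three boundary points: A, B, C.
Their circumcentre is (-38/37, 70/37) with r² = 45305/1369.
The farthest remaining point E is at distance² 35537/1369 ≤ 45305/1369.

45305/1369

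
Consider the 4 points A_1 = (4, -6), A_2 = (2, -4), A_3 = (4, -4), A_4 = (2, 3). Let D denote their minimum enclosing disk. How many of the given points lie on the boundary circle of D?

The farthest pair is A_1–A_4 with squared distance 85. The circle on this segment as diameter has centre (3, -1.5) and r² = 85/4 = 21.25.
Check A_2: distance² to centre = 7.25 ≤ 21.25, so it lies inside.
All remaining points lie in this disk, and no smaller disk contains both endpoints, so this is the minimum enclosing circle.
The points at distance exactly r from the centre are A_1, A_4 — 2 points.

2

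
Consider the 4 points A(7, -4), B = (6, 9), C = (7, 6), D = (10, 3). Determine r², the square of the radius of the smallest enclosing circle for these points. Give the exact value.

The minimum enclosing circle of a finite set is fixed by two of the points (as a diameter) or three (as a circumcircle).
The farthest pair is A–B with squared distance 170. The circle on this segment as diameter has centre (6.5, 2.5) and r² = 170/4 = 42.5.
Check C: distance² to centre = 12.5 ≤ 42.5, so it lies inside.
All remaining points lie in this disk, and no smaller disk contains both endpoints, so this is the minimum enclosing circle.

42.5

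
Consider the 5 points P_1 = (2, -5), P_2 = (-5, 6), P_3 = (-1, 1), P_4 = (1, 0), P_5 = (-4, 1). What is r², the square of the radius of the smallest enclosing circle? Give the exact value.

The farthest pair is P_1–P_2 with squared distance 170. The circle on this segment as diameter has centre (-1.5, 0.5) and r² = 170/4 = 42.5.
Check P_3: distance² to centre = 0.5 ≤ 42.5, so it lies inside.
All remaining points lie in this disk, and no smaller disk contains both endpoints, so this is the minimum enclosing circle.

42.5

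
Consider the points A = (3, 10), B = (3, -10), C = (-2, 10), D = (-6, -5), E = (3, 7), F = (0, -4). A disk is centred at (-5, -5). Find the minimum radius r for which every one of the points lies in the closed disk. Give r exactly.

17

The required radius is the distance from (-5, -5) to the farthest point.
Squared distances: 289, 89, 234, 1, 208, 26.
Maximum is 289, attained at A.
r = √289 = 17.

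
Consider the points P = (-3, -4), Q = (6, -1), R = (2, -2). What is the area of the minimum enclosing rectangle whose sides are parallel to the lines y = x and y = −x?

In coordinates u = x + y, v = x − y the rectangle is axis-aligned; the map (x,y)→(u,v) scales areas by 2.
u-values: -7, 5, 0; range = 5 − (-7) = 12.
v-values: 1, 7, 4; range = 7 − 1 = 6.
Area = (12 × 6) / 2 = 36.

36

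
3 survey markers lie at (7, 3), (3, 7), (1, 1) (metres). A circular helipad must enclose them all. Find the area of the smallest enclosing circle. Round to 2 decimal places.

Call the three points A, B, C in the order given.
Side lengths²: AB² = 32, AC² = 40, BC² = 40.
Since BC² = 40 < 40 + 32 = 72, the triangle is acute, so the smallest enclosing circle is the circumcircle.
Circumcentre = (3.5, 3.5), r² = 12.5.
Area = π·r² = π·12.5 ≈ 39.27.

39.27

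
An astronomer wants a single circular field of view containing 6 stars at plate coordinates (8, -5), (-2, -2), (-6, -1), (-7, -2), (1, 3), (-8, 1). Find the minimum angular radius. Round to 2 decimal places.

The minimum enclosing circle of a finite set is fixed by two of the points (as a diameter) or three (as a circumcircle).
The farthest pair is (8, -5)–(-8, 1) with squared distance 292. The circle on this segment as diameter has centre (0, -2) and r² = 292/4 = 73.
Check (-2, -2): distance² to centre = 4 ≤ 73, so it lies inside.
All remaining points lie in this disk, and no smaller disk contains both endpoints, so this is the minimum enclosing circle.
r = √73 ≈ 8.54.

8.54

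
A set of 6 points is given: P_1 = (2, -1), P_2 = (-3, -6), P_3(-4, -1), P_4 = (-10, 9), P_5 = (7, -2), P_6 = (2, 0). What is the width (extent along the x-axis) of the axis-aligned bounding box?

17

max x = 7, min x = -10, so width = 17.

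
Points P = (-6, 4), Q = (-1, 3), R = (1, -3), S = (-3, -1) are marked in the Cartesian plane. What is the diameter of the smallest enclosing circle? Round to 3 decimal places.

The minimum enclosing circle of a finite set is fixed by two of the points (as a diameter) or three (as a circumcircle).
The farthest pair is P–R with squared distance 98. The circle on this segment as diameter has centre (-2.5, 0.5) and r² = 98/4 = 24.5.
Check Q: distance² to centre = 8.5 ≤ 24.5, so it lies inside.
All remaining points lie in this disk, and no smaller disk contains both endpoints, so this is the minimum enclosing circle.
Diameter = 2r = 2√(24.5) ≈ 9.899.

9.899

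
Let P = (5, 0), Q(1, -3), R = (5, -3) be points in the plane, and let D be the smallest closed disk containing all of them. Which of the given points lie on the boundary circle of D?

P, Q, R

Side lengths²: PQ² = 25, PR² = 9, QR² = 16.
Since PQ² = 25 ≥ 16 + 9 = 25, the angle opposite PQ is not acute, so the smallest enclosing circle has PQ as diameter.
Centre = midpoint of PQ = (3, -1.5), r² = 25/4 = 6.25.
The points at distance exactly r from the centre are P, Q, R — 3 points.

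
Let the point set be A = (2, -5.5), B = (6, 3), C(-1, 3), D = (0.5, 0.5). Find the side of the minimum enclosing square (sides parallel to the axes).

The bounding box has width 7 and height 8.5.
An axis-aligned square enclosing the set must have side ≥ max(width, height).
So the minimum side is max(7, 8.5) = 8.5.

8.5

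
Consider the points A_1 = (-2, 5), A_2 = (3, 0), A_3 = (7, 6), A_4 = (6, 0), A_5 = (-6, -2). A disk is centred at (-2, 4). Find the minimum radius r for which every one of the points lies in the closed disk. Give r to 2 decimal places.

The required radius is the distance from (-2, 4) to the farthest point.
Squared distances: 1, 41, 85, 80, 52.
Maximum is 85, attained at A_3.
r = √85 ≈ 9.22.

9.22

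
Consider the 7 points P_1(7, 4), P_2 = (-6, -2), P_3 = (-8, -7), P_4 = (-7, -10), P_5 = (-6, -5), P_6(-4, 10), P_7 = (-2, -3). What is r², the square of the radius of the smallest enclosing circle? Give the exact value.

The minimum enclosing circle is determined by three boundary points: P_1, P_4, P_6.
Their circumcentre is (-87/34, -15/34) with r² = 64213/578.
The farthest remaining point P_3 is at distance² 41977/578 ≤ 64213/578.

64213/578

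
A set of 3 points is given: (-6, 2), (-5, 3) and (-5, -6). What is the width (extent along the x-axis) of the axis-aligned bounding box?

max x = -5, min x = -6, so width = 1.

1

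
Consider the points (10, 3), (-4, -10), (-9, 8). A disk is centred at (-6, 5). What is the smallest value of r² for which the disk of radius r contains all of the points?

The required radius is the distance from (-6, 5) to the farthest point.
Squared distances: 260, 229, 18.
Maximum is 260, attained at (10, 3).

260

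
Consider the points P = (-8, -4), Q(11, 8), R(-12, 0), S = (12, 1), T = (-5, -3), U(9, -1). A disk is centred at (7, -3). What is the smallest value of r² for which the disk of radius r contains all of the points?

The required radius is the distance from (7, -3) to the farthest point.
Squared distances: 226, 137, 370, 41, 144, 8.
Maximum is 370, attained at R.

370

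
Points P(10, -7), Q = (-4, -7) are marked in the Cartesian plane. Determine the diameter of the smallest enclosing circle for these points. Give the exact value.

14

The smallest circle enclosing two points has them as diameter endpoints.
Centre = midpoint = (3, -7); r² = |PQ|²/4 = 196/4 = 49.
Diameter = 2r = 2√49 = 14.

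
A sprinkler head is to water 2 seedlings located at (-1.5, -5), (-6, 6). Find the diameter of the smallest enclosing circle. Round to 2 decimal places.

11.88

The smallest circle enclosing two points has them as diameter endpoints.
Centre = midpoint = (-3.75, 0.5); r² = |(-1.5, -5)−(-6, 6)|²/4 = 141.25/4 = 35.3125.
Diameter = 2r = 2√(35.3125) ≈ 11.88.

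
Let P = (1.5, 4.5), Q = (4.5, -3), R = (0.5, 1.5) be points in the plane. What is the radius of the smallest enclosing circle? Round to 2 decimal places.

Side lengths²: PQ² = 65.25, PR² = 10, QR² = 36.25.
Since PQ² = 65.25 ≥ 36.25 + 10 = 46.25, the angle opposite PQ is not acute, so the smallest enclosing circle has PQ as diameter.
Centre = midpoint of PQ = (3, 0.75), r² = 65.25/4 = 16.3125.
r = √(16.3125) ≈ 4.04.

4.04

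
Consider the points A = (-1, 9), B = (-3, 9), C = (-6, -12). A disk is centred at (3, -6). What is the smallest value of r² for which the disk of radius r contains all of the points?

The required radius is the distance from (3, -6) to the farthest point.
Squared distances: 241, 261, 117.
Maximum is 261, attained at B.

261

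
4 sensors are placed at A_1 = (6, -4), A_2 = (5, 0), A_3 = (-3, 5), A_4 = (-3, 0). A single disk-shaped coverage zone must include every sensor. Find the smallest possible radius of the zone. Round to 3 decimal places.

By Welzl's lemma the MEC is supported by two points (diametrically opposite) or three points (on a circumcircle).
The farthest pair is A_1–A_3 with squared distance 162. The circle on this segment as diameter has centre (1.5, 0.5) and r² = 162/4 = 40.5.
Check A_2: distance² to centre = 12.5 ≤ 40.5, so it lies inside.
All remaining points lie in this disk, and no smaller disk contains both endpoints, so this is the minimum enclosing circle.
r = √(40.5) ≈ 6.364.

6.364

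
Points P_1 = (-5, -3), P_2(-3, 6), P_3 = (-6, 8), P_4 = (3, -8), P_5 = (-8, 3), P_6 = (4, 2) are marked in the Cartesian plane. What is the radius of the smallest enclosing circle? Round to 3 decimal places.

9.179

A smallest enclosing disk is always determined by at most three of the input points on its boundary.
The farthest pair is P_3–P_4 with squared distance 337. The circle on this segment as diameter has centre (-1.5, 0) and r² = 337/4 = 84.25.
Check P_1: distance² to centre = 21.25 ≤ 84.25, so it lies inside.
All remaining points lie in this disk, and no smaller disk contains both endpoints, so this is the minimum enclosing circle.
r = √(84.25) ≈ 9.179.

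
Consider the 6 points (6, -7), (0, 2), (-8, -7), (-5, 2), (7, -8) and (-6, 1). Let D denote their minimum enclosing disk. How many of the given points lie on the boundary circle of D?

The minimum enclosing circle is determined by three boundary points: (-8, -7), (-5, 2), (7, -8).
Their circumcentre is (-7/23, -105/23) with r² = 34465/529.
The farthest remaining point (-6, 1) is at distance² 33545/529 ≤ 34465/529.
The points at distance exactly r from the centre are (-8, -7), (-5, 2), (7, -8) — 3 points.

3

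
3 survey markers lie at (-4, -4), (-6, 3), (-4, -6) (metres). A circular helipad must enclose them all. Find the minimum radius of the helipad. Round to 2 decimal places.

Call the three points A, B, C in the order given.
Side lengths²: AB² = 53, AC² = 4, BC² = 85.
Since BC² = 85 ≥ 53 + 4 = 57, the angle opposite BC is not acute, so the smallest enclosing circle has BC as diameter.
Centre = midpoint of BC = (-5, -1.5), r² = 85/4 = 21.25.
r = √(21.25) ≈ 4.61.

4.61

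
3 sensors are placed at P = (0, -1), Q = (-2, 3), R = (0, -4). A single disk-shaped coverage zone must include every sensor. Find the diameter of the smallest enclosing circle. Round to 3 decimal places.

Side lengths²: PQ² = 20, PR² = 9, QR² = 53.
Since QR² = 53 ≥ 20 + 9 = 29, the angle opposite QR is not acute, so the smallest enclosing circle has QR as diameter.
Centre = midpoint of QR = (-1, -0.5), r² = 53/4 = 13.25.
Diameter = 2r = 2√(13.25) ≈ 7.280.

7.280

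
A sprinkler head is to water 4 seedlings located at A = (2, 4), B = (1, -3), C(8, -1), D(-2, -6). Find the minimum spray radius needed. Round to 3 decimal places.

5.878

A smallest enclosing disk is always determined by at most three of the input points on its boundary.
The minimum enclosing circle is determined by three boundary points: A, C, D.
Their circumcentre is (2.1875, -1.875) with r² = 34.55078125.
The farthest remaining point B is at distance² 2.67578125 ≤ 34.55078125.
r = √(34.55078125) ≈ 5.878.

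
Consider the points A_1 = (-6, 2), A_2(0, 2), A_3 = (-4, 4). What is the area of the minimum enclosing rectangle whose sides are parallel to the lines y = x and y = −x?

18

In coordinates u = x + y, v = x − y the rectangle is axis-aligned; the map (x,y)→(u,v) scales areas by 2.
u-values: -4, 2, 0; range = 2 − (-4) = 6.
v-values: -8, -2, -8; range = -2 − (-8) = 6.
Area = (6 × 6) / 2 = 18.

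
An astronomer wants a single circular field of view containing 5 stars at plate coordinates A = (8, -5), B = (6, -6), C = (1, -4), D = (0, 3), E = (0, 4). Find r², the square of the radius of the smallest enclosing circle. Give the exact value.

36.25

The minimum enclosing circle of a finite set is fixed by two of the points (as a diameter) or three (as a circumcircle).
The farthest pair is A–E with squared distance 145. The circle on this segment as diameter has centre (4, -0.5) and r² = 145/4 = 36.25.
Check B: distance² to centre = 34.25 ≤ 36.25, so it lies inside.
All remaining points lie in this disk, and no smaller disk contains both endpoints, so this is the minimum enclosing circle.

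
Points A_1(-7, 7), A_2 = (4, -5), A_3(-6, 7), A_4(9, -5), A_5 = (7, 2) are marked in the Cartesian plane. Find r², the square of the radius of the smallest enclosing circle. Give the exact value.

100

A smallest enclosing disk is always determined by at most three of the input points on its boundary.
The farthest pair is A_1–A_4 with squared distance 400. The circle on this segment as diameter has centre (1, 1) and r² = 400/4 = 100.
Check A_2: distance² to centre = 45 ≤ 100, so it lies inside.
All remaining points lie in this disk, and no smaller disk contains both endpoints, so this is the minimum enclosing circle.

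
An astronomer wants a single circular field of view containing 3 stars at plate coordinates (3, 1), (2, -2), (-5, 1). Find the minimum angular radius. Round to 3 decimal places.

4.014

Call the three points A, B, C in the order given.
Side lengths²: AB² = 10, AC² = 64, BC² = 58.
Since AC² = 64 < 58 + 10 = 68, the triangle is acute, so the smallest enclosing circle is the circumcircle.
Circumcentre = (-1, 2/3), r² = 145/9.
r = √(145/9) ≈ 4.014.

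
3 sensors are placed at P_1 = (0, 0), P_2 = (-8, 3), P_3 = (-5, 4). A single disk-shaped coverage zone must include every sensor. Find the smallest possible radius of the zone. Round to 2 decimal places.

Side lengths²: P_1P_2² = 73, P_1P_3² = 41, P_2P_3² = 10.
Since P_1P_2² = 73 ≥ 41 + 10 = 51, the angle opposite P_1P_2 is not acute, so the smallest enclosing circle has P_1P_2 as diameter.
Centre = midpoint of P_1P_2 = (-4, 1.5), r² = 73/4 = 18.25.
r = √(18.25) ≈ 4.27.

4.27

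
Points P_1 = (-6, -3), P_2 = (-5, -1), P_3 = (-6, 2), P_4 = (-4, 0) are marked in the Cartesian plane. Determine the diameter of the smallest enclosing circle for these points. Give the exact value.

By Welzl's lemma the MEC is supported by two points (diametrically opposite) or three points (on a circumcircle).
The farthest pair is P_1–P_3 with squared distance 25. The circle on this segment as diameter has centre (-6, -0.5) and r² = 25/4 = 6.25.
Check P_2: distance² to centre = 1.25 ≤ 6.25, so it lies inside.
All remaining points lie in this disk, and no smaller disk contains both endpoints, so this is the minimum enclosing circle.
Diameter = 2r = 2√(6.25) = 5.

5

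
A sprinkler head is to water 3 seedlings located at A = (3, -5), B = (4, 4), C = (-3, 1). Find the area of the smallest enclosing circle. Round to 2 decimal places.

Side lengths²: AB² = 82, AC² = 72, BC² = 58.
Since AB² = 82 < 72 + 58 = 130, the triangle is acute, so the smallest enclosing circle is the circumcircle.
Circumcentre = (1.7, -0.3), r² = 23.78.
Area = π·r² = π·23.78 ≈ 74.71.

74.71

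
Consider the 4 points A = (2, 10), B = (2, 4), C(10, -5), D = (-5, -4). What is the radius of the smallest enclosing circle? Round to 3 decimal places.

By Welzl's lemma the MEC is supported by two points (diametrically opposite) or three points (on a circumcircle).
The minimum enclosing circle is determined by three boundary points: A, C, D.
Their circumcentre is (177/62, 51/62) with r² = 163285/1922.
The farthest remaining point B is at distance² 20809/1922 ≤ 163285/1922.
r = √(163285/1922) ≈ 9.217.

9.217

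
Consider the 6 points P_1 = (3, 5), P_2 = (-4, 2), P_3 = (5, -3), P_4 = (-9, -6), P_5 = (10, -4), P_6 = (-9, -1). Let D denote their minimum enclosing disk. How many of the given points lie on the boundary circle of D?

By Welzl's lemma the MEC is supported by two points (diametrically opposite) or three points (on a circumcircle).
The minimum enclosing circle is determined by three boundary points: P_4, P_5, P_6.
Their circumcentre is (13/38, -3.5) with r² = 67525/722.
The farthest remaining point P_1 is at distance² 57265/722 ≤ 67525/722.
The points at distance exactly r from the centre are P_4, P_5, P_6 — 3 points.

3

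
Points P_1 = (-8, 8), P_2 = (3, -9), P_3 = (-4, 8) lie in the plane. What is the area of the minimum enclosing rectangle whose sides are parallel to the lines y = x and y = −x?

140

In coordinates u = x + y, v = x − y the rectangle is axis-aligned; the map (x,y)→(u,v) scales areas by 2.
u-values: 0, -6, 4; range = 4 − (-6) = 10.
v-values: -16, 12, -12; range = 12 − (-16) = 28.
Area = (10 × 28) / 2 = 140.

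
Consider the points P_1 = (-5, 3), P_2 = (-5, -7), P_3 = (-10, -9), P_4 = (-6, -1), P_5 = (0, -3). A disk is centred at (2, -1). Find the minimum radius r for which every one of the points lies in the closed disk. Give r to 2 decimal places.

14.42

The required radius is the distance from (2, -1) to the farthest point.
Squared distances: 65, 85, 208, 64, 8.
Maximum is 208, attained at P_3.
r = √208 ≈ 14.42.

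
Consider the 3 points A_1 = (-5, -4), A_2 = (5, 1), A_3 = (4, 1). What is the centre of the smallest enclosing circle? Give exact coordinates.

Side lengths²: A_1A_2² = 125, A_1A_3² = 106, A_2A_3² = 1.
Since A_1A_2² = 125 ≥ 106 + 1 = 107, the angle opposite A_1A_2 is not acute, so the smallest enclosing circle has A_1A_2 as diameter.
Centre = midpoint of A_1A_2 = (0, -1.5), r² = 125/4 = 31.25.
Centre = (0, -1.5).

(0, -1.5)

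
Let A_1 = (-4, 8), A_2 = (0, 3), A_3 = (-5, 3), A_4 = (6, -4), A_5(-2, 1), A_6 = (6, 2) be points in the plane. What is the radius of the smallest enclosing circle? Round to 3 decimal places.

7.810

The farthest pair is A_1–A_4 with squared distance 244. The circle on this segment as diameter has centre (1, 2) and r² = 244/4 = 61.
Check A_2: distance² to centre = 2 ≤ 61, so it lies inside.
All remaining points lie in this disk, and no smaller disk contains both endpoints, so this is the minimum enclosing circle.
r = √61 ≈ 7.810.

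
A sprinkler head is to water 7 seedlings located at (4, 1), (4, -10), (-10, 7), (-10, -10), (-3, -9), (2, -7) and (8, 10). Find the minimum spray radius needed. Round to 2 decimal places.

13.45

A smallest enclosing disk is always determined by at most three of the input points on its boundary.
The farthest pair is (-10, -10)–(8, 10) with squared distance 724. The circle on this segment as diameter has centre (-1, 0) and r² = 724/4 = 181.
Check (4, 1): distance² to centre = 26 ≤ 181, so it lies inside.
All remaining points lie in this disk, and no smaller disk contains both endpoints, so this is the minimum enclosing circle.
r = √181 ≈ 13.45.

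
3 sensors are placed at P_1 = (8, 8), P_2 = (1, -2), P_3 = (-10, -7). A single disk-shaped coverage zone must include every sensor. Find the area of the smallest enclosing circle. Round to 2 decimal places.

Side lengths²: P_1P_2² = 149, P_1P_3² = 549, P_2P_3² = 146.
Since P_1P_3² = 549 ≥ 149 + 146 = 295, the angle opposite P_1P_3 is not acute, so the smallest enclosing circle has P_1P_3 as diameter.
Centre = midpoint of P_1P_3 = (-1, 0.5), r² = 549/4 = 137.25.
Area = π·r² = π·137.25 ≈ 431.18.

431.18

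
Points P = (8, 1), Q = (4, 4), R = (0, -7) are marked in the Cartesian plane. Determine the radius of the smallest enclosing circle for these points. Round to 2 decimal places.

5.91

Side lengths²: PQ² = 25, PR² = 128, QR² = 137.
Since QR² = 137 < 128 + 25 = 153, the triangle is acute, so the smallest enclosing circle is the circumcircle.
Circumcentre = (39/14, -25/14), r² = 3425/98.
r = √(3425/98) ≈ 5.91.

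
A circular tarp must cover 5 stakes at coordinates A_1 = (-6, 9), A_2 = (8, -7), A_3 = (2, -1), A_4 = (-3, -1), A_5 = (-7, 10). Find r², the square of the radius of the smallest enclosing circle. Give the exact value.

128.5

A smallest enclosing disk is always determined by at most three of the input points on its boundary.
The farthest pair is A_2–A_5 with squared distance 514. The circle on this segment as diameter has centre (0.5, 1.5) and r² = 514/4 = 128.5.
Check A_1: distance² to centre = 98.5 ≤ 128.5, so it lies inside.
All remaining points lie in this disk, and no smaller disk contains both endpoints, so this is the minimum enclosing circle.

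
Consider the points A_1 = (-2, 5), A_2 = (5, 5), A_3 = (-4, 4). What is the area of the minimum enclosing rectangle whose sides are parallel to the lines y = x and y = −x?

In coordinates u = x + y, v = x − y the rectangle is axis-aligned; the map (x,y)→(u,v) scales areas by 2.
u-values: 3, 10, 0; range = 10 − 0 = 10.
v-values: -7, 0, -8; range = 0 − (-8) = 8.
Area = (10 × 8) / 2 = 40.

40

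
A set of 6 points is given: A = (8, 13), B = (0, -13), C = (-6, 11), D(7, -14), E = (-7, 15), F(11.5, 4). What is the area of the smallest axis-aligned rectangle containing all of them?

x ranges over [-7, 11.5], width 18.5.
y ranges over [-14, 15], height 29.
Area = 18.5 × 29 = 536.5.

536.5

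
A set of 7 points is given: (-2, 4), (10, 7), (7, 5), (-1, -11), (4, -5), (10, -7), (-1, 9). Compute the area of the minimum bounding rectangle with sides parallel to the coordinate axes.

x ranges over [-2, 10], width 12.
y ranges over [-11, 9], height 20.
Area = 12 × 20 = 240.

240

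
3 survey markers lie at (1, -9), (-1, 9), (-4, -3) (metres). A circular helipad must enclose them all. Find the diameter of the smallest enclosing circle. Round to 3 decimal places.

Call the three points A, B, C in the order given.
Side lengths²: AB² = 328, AC² = 61, BC² = 153.
Since AB² = 328 ≥ 153 + 61 = 214, the angle opposite AB is not acute, so the smallest enclosing circle has AB as diameter.
Centre = midpoint of AB = (0, 0), r² = 328/4 = 82.
Diameter = 2r = 2√82 ≈ 18.111.

18.111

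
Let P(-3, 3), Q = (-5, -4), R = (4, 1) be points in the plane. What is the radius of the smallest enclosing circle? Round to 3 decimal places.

Side lengths²: PQ² = 53, PR² = 53, QR² = 106.
Since QR² = 106 ≥ 53 + 53 = 106, the angle opposite QR is not acute, so the smallest enclosing circle has QR as diameter.
Centre = midpoint of QR = (-0.5, -1.5), r² = 106/4 = 26.5.
r = √(26.5) ≈ 5.148.

5.148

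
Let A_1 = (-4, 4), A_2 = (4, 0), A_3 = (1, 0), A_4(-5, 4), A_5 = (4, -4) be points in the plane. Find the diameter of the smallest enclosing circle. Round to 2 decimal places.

12.04

The minimum enclosing circle of a finite set is fixed by two of the points (as a diameter) or three (as a circumcircle).
The farthest pair is A_4–A_5 with squared distance 145. The circle on this segment as diameter has centre (-0.5, 0) and r² = 145/4 = 36.25.
Check A_1: distance² to centre = 28.25 ≤ 36.25, so it lies inside.
All remaining points lie in this disk, and no smaller disk contains both endpoints, so this is the minimum enclosing circle.
Diameter = 2r = 2√(36.25) ≈ 12.04.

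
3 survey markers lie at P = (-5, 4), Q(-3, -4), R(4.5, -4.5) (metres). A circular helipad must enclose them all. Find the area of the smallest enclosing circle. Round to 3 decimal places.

127.627

Side lengths²: PQ² = 68, PR² = 162.5, QR² = 56.5.
Since PR² = 162.5 ≥ 68 + 56.5 = 124.5, the angle opposite PR is not acute, so the smallest enclosing circle has PR as diameter.
Centre = midpoint of PR = (-0.25, -0.25), r² = 162.5/4 = 40.625.
Area = π·r² = π·40.625 ≈ 127.627.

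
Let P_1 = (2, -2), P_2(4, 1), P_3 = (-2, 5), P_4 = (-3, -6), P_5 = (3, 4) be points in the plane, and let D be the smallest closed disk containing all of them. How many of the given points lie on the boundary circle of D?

The minimum enclosing circle is determined by three boundary points: P_3, P_4, P_5.
Their circumcentre is (-15/28, -19/28) with r² = 13481/392.
The farthest remaining point P_2 is at distance² 9169/392 ≤ 13481/392.
The points at distance exactly r from the centre are P_3, P_4, P_5 — 3 points.

3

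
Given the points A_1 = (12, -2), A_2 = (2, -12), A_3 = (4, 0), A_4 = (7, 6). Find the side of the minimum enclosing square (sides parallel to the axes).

The bounding box has width 10 and height 18.
An axis-aligned square enclosing the set must have side ≥ max(width, height).
So the minimum side is max(10, 18) = 18.

18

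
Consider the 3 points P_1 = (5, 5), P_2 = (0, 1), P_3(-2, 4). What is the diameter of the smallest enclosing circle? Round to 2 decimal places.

7.10

Side lengths²: P_1P_2² = 41, P_1P_3² = 50, P_2P_3² = 13.
Since P_1P_3² = 50 < 41 + 13 = 54, the triangle is acute, so the smallest enclosing circle is the circumcircle.
Circumcentre = (71/46, 193/46), r² = 13325/1058.
Diameter = 2r = 2√(13325/1058) ≈ 7.10.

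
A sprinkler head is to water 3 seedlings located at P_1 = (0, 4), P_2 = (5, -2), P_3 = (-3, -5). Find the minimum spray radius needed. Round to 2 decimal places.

5.02

Side lengths²: P_1P_2² = 61, P_1P_3² = 90, P_2P_3² = 73.
Since P_1P_3² = 90 < 73 + 61 = 134, the triangle is acute, so the smallest enclosing circle is the circumcircle.
Circumcentre = (1/14, -43/42), r² = 22265/882.
r = √(22265/882) ≈ 5.02.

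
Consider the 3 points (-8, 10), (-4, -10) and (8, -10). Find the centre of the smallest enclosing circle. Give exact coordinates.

Call the three points A, B, C in the order given.
Side lengths²: AB² = 416, AC² = 656, BC² = 144.
Since AC² = 656 ≥ 416 + 144 = 560, the angle opposite AC is not acute, so the smallest enclosing circle has AC as diameter.
Centre = midpoint of AC = (0, 0), r² = 656/4 = 164.
Centre = (0, 0).

(0, 0)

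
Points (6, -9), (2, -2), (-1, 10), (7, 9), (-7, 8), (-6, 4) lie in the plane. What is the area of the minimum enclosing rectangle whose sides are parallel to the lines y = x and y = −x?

285

In coordinates u = x + y, v = x − y the rectangle is axis-aligned; the map (x,y)→(u,v) scales areas by 2.
u-values: -3, 0, 9, 16, 1, -2; range = 16 − (-3) = 19.
v-values: 15, 4, -11, -2, -15, -10; range = 15 − (-15) = 30.
Area = (19 × 30) / 2 = 285.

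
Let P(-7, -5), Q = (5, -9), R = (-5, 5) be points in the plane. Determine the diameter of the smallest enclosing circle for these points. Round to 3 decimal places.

Side lengths²: PQ² = 160, PR² = 104, QR² = 296.
Since QR² = 296 ≥ 160 + 104 = 264, the angle opposite QR is not acute, so the smallest enclosing circle has QR as diameter.
Centre = midpoint of QR = (0, -2), r² = 296/4 = 74.
Diameter = 2r = 2√74 ≈ 17.205.

17.205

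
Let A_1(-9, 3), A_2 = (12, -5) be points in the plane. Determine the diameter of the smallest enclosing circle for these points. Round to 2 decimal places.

The smallest circle enclosing two points has them as diameter endpoints.
Centre = midpoint = (1.5, -1); r² = |A_1A_2|²/4 = 505/4 = 126.25.
Diameter = 2r = 2√(126.25) ≈ 22.47.

22.47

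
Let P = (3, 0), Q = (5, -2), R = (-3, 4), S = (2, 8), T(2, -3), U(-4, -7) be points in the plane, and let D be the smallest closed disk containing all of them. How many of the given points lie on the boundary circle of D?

2

The minimum enclosing circle of a finite set is fixed by two of the points (as a diameter) or three (as a circumcircle).
The farthest pair is S–U with squared distance 261. The circle on this segment as diameter has centre (-1, 0.5) and r² = 261/4 = 65.25.
Check P: distance² to centre = 16.25 ≤ 65.25, so it lies inside.
All remaining points lie in this disk, and no smaller disk contains both endpoints, so this is the minimum enclosing circle.
The points at distance exactly r from the centre are S, U — 2 points.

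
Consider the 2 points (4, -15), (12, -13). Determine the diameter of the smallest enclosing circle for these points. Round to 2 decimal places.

The smallest circle enclosing two points has them as diameter endpoints.
Centre = midpoint = (8, -14); r² = |(4, -15)−(12, -13)|²/4 = 68/4 = 17.
Diameter = 2r = 2√17 ≈ 8.25.

8.25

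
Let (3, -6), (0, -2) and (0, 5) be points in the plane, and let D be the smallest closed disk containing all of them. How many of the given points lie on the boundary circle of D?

2

Call the three points A, B, C in the order given.
Side lengths²: AB² = 25, AC² = 130, BC² = 49.
Since AC² = 130 ≥ 49 + 25 = 74, the angle opposite AC is not acute, so the smallest enclosing circle has AC as diameter.
Centre = midpoint of AC = (1.5, -0.5), r² = 130/4 = 32.5.
The points at distance exactly r from the centre are (3, -6), (0, 5) — 2 points.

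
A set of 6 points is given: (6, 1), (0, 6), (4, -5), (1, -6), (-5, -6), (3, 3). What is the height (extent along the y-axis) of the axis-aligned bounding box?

12

max y = 6, min y = -6, so height = 12.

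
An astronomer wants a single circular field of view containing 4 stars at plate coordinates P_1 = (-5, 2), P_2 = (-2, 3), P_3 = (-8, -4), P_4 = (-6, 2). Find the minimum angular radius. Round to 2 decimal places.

4.61

The farthest pair is P_2–P_3 with squared distance 85. The circle on this segment as diameter has centre (-5, -0.5) and r² = 85/4 = 21.25.
Check P_1: distance² to centre = 6.25 ≤ 21.25, so it lies inside.
All remaining points lie in this disk, and no smaller disk contains both endpoints, so this is the minimum enclosing circle.
r = √(21.25) ≈ 4.61.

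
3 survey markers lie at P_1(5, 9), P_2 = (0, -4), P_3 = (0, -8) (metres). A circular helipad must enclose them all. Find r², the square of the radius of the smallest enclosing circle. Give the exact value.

78.5

Side lengths²: P_1P_2² = 194, P_1P_3² = 314, P_2P_3² = 16.
Since P_1P_3² = 314 ≥ 194 + 16 = 210, the angle opposite P_1P_3 is not acute, so the smallest enclosing circle has P_1P_3 as diameter.
Centre = midpoint of P_1P_3 = (2.5, 0.5), r² = 314/4 = 78.5.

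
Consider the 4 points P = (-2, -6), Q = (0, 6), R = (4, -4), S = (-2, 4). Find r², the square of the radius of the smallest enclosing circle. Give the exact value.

10730/289

By Welzl's lemma the MEC is supported by two points (diametrically opposite) or three points (on a circumcircle).
The minimum enclosing circle is determined by three boundary points: P, Q, R.
Their circumcentre is (-11/17, -1/17) with r² = 10730/289.
The farthest remaining point S is at distance² 5290/289 ≤ 10730/289.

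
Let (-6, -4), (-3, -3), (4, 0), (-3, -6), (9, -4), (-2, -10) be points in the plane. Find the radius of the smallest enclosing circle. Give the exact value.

The farthest pair is (-6, -4)–(9, -4) with squared distance 225. The circle on this segment as diameter has centre (1.5, -4) and r² = 225/4 = 56.25.
Check (-3, -3): distance² to centre = 21.25 ≤ 56.25, so it lies inside.
All remaining points lie in this disk, and no smaller disk contains both endpoints, so this is the minimum enclosing circle.
r = √(56.25) = 7.5.

7.5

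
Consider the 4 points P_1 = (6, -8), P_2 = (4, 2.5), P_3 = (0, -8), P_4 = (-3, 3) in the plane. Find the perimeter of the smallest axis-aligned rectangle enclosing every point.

40

Width = max x − min x = 6 − (-3) = 9.
Height = max y − min y = 3 − (-8) = 11.
Perimeter = 2(9 + 11) = 40.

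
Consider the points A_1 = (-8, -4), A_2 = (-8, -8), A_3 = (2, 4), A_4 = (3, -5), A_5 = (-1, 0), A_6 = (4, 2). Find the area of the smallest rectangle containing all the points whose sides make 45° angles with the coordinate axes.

In coordinates u = x + y, v = x − y the rectangle is axis-aligned; the map (x,y)→(u,v) scales areas by 2.
u-values: -12, -16, 6, -2, -1, 6; range = 6 − (-16) = 22.
v-values: -4, 0, -2, 8, -1, 2; range = 8 − (-4) = 12.
Area = (22 × 12) / 2 = 132.

132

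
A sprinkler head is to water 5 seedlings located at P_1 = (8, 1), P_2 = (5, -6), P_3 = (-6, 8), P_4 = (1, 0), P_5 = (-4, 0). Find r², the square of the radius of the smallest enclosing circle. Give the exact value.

A smallest enclosing disk is always determined by at most three of the input points on its boundary.
The farthest pair is P_2–P_3 with squared distance 317. The circle on this segment as diameter has centre (-0.5, 1) and r² = 317/4 = 79.25.
Check P_1: distance² to centre = 72.25 ≤ 79.25, so it lies inside.
All remaining points lie in this disk, and no smaller disk contains both endpoints, so this is the minimum enclosing circle.

79.25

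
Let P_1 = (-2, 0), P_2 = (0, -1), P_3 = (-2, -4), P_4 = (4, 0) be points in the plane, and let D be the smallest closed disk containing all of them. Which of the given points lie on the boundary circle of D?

By Welzl's lemma the MEC is supported by two points (diametrically opposite) or three points (on a circumcircle).
The farthest pair is P_3–P_4 with squared distance 52. The circle on this segment as diameter has centre (1, -2) and r² = 52/4 = 13.
Check P_1: distance² to centre = 13 ≤ 13, so it lies inside.
All remaining points lie in this disk, and no smaller disk contains both endpoints, so this is the minimum enclosing circle.
The points at distance exactly r from the centre are P_1, P_3, P_4 — 3 points.

P_1, P_3, P_4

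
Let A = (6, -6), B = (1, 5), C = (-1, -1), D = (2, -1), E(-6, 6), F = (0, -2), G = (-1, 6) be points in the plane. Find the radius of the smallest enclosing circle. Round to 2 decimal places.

The minimum enclosing circle of a finite set is fixed by two of the points (as a diameter) or three (as a circumcircle).
The farthest pair is A–E with squared distance 288. The circle on this segment as diameter has centre (0, 0) and r² = 288/4 = 72.
Check B: distance² to centre = 26 ≤ 72, so it lies inside.
All remaining points lie in this disk, and no smaller disk contains both endpoints, so this is the minimum enclosing circle.
r = √72 ≈ 8.49.

8.49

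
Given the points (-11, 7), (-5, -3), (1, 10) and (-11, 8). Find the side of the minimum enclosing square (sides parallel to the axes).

13

The bounding box has width 12 and height 13.
An axis-aligned square enclosing the set must have side ≥ max(width, height).
So the minimum side is max(12, 13) = 13.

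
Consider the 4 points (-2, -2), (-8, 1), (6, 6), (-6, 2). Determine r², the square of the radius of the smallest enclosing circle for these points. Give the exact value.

55.25

By Welzl's lemma the MEC is supported by two points (diametrically opposite) or three points (on a circumcircle).
The farthest pair is (-8, 1)–(6, 6) with squared distance 221. The circle on this segment as diameter has centre (-1, 3.5) and r² = 221/4 = 55.25.
Check (-2, -2): distance² to centre = 31.25 ≤ 55.25, so it lies inside.
All remaining points lie in this disk, and no smaller disk contains both endpoints, so this is the minimum enclosing circle.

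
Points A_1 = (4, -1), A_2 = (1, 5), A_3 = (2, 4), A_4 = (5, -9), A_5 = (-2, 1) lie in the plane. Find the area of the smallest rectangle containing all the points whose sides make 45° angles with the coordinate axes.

90

In coordinates u = x + y, v = x − y the rectangle is axis-aligned; the map (x,y)→(u,v) scales areas by 2.
u-values: 3, 6, 6, -4, -1; range = 6 − (-4) = 10.
v-values: 5, -4, -2, 14, -3; range = 14 − (-4) = 18.
Area = (10 × 18) / 2 = 90.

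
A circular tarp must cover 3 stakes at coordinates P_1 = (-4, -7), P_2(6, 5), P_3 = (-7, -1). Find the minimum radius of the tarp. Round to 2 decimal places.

7.81

Side lengths²: P_1P_2² = 244, P_1P_3² = 45, P_2P_3² = 205.
Since P_1P_2² = 244 < 205 + 45 = 250, the triangle is acute, so the smallest enclosing circle is the circumcircle.
Circumcentre = (0.8125, -0.84375), r² = 61.0595703125.
r = √(61.0595703125) ≈ 7.81.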